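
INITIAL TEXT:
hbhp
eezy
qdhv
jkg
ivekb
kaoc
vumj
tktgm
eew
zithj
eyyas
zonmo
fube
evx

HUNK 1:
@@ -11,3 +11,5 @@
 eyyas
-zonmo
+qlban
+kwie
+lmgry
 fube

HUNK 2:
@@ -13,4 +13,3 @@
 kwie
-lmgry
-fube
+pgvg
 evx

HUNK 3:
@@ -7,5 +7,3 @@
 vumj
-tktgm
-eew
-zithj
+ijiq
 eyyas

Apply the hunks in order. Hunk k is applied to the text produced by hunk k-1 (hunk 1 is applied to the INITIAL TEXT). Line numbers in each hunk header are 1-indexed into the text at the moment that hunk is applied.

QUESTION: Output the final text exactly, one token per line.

Hunk 1: at line 11 remove [zonmo] add [qlban,kwie,lmgry] -> 16 lines: hbhp eezy qdhv jkg ivekb kaoc vumj tktgm eew zithj eyyas qlban kwie lmgry fube evx
Hunk 2: at line 13 remove [lmgry,fube] add [pgvg] -> 15 lines: hbhp eezy qdhv jkg ivekb kaoc vumj tktgm eew zithj eyyas qlban kwie pgvg evx
Hunk 3: at line 7 remove [tktgm,eew,zithj] add [ijiq] -> 13 lines: hbhp eezy qdhv jkg ivekb kaoc vumj ijiq eyyas qlban kwie pgvg evx

Answer: hbhp
eezy
qdhv
jkg
ivekb
kaoc
vumj
ijiq
eyyas
qlban
kwie
pgvg
evx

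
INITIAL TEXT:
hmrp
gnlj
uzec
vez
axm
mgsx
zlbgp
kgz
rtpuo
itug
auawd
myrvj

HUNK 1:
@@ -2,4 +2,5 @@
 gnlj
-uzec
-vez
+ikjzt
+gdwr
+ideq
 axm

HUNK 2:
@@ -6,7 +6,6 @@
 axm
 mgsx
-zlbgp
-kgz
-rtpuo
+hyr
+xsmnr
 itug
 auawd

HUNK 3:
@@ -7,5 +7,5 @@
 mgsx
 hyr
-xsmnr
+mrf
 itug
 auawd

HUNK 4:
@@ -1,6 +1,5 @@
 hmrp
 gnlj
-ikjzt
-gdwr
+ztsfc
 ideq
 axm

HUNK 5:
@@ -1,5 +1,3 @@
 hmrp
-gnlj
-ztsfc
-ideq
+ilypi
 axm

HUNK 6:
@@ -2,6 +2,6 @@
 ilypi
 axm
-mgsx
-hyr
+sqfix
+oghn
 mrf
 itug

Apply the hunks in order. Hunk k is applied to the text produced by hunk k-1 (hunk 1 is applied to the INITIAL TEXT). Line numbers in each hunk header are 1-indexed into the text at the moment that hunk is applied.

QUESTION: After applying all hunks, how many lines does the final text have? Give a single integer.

Hunk 1: at line 2 remove [uzec,vez] add [ikjzt,gdwr,ideq] -> 13 lines: hmrp gnlj ikjzt gdwr ideq axm mgsx zlbgp kgz rtpuo itug auawd myrvj
Hunk 2: at line 6 remove [zlbgp,kgz,rtpuo] add [hyr,xsmnr] -> 12 lines: hmrp gnlj ikjzt gdwr ideq axm mgsx hyr xsmnr itug auawd myrvj
Hunk 3: at line 7 remove [xsmnr] add [mrf] -> 12 lines: hmrp gnlj ikjzt gdwr ideq axm mgsx hyr mrf itug auawd myrvj
Hunk 4: at line 1 remove [ikjzt,gdwr] add [ztsfc] -> 11 lines: hmrp gnlj ztsfc ideq axm mgsx hyr mrf itug auawd myrvj
Hunk 5: at line 1 remove [gnlj,ztsfc,ideq] add [ilypi] -> 9 lines: hmrp ilypi axm mgsx hyr mrf itug auawd myrvj
Hunk 6: at line 2 remove [mgsx,hyr] add [sqfix,oghn] -> 9 lines: hmrp ilypi axm sqfix oghn mrf itug auawd myrvj
Final line count: 9

Answer: 9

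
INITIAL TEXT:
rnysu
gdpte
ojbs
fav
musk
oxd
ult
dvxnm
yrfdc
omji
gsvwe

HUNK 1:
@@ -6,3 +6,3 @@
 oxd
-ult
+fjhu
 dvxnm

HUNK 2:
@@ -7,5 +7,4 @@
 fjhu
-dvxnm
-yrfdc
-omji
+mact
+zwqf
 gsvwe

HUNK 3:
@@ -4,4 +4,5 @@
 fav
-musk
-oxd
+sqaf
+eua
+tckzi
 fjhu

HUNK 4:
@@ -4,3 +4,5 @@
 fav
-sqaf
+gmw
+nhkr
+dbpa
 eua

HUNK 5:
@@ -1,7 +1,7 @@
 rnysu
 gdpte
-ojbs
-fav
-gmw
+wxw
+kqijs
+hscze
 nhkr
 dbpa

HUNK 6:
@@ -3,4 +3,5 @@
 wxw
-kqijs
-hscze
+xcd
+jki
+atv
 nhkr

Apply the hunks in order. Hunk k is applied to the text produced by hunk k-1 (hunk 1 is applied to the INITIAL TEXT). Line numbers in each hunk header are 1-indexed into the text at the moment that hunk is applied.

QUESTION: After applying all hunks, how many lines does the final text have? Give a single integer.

Answer: 14

Derivation:
Hunk 1: at line 6 remove [ult] add [fjhu] -> 11 lines: rnysu gdpte ojbs fav musk oxd fjhu dvxnm yrfdc omji gsvwe
Hunk 2: at line 7 remove [dvxnm,yrfdc,omji] add [mact,zwqf] -> 10 lines: rnysu gdpte ojbs fav musk oxd fjhu mact zwqf gsvwe
Hunk 3: at line 4 remove [musk,oxd] add [sqaf,eua,tckzi] -> 11 lines: rnysu gdpte ojbs fav sqaf eua tckzi fjhu mact zwqf gsvwe
Hunk 4: at line 4 remove [sqaf] add [gmw,nhkr,dbpa] -> 13 lines: rnysu gdpte ojbs fav gmw nhkr dbpa eua tckzi fjhu mact zwqf gsvwe
Hunk 5: at line 1 remove [ojbs,fav,gmw] add [wxw,kqijs,hscze] -> 13 lines: rnysu gdpte wxw kqijs hscze nhkr dbpa eua tckzi fjhu mact zwqf gsvwe
Hunk 6: at line 3 remove [kqijs,hscze] add [xcd,jki,atv] -> 14 lines: rnysu gdpte wxw xcd jki atv nhkr dbpa eua tckzi fjhu mact zwqf gsvwe
Final line count: 14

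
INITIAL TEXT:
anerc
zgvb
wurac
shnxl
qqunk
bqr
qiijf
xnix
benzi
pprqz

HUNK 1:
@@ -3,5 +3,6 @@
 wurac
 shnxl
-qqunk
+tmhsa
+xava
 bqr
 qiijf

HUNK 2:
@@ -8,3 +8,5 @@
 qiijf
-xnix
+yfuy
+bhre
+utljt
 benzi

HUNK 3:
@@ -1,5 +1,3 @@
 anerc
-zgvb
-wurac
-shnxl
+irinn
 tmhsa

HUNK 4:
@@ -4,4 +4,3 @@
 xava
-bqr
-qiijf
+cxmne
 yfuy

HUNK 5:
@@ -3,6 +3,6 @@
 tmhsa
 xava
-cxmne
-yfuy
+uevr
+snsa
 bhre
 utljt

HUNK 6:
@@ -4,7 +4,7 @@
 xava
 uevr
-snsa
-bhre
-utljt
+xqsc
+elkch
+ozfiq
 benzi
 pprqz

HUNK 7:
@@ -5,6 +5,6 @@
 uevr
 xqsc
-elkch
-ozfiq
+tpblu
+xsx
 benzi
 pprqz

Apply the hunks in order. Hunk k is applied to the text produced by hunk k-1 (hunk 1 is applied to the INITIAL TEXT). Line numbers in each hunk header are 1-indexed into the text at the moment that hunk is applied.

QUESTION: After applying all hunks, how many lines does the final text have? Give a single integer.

Hunk 1: at line 3 remove [qqunk] add [tmhsa,xava] -> 11 lines: anerc zgvb wurac shnxl tmhsa xava bqr qiijf xnix benzi pprqz
Hunk 2: at line 8 remove [xnix] add [yfuy,bhre,utljt] -> 13 lines: anerc zgvb wurac shnxl tmhsa xava bqr qiijf yfuy bhre utljt benzi pprqz
Hunk 3: at line 1 remove [zgvb,wurac,shnxl] add [irinn] -> 11 lines: anerc irinn tmhsa xava bqr qiijf yfuy bhre utljt benzi pprqz
Hunk 4: at line 4 remove [bqr,qiijf] add [cxmne] -> 10 lines: anerc irinn tmhsa xava cxmne yfuy bhre utljt benzi pprqz
Hunk 5: at line 3 remove [cxmne,yfuy] add [uevr,snsa] -> 10 lines: anerc irinn tmhsa xava uevr snsa bhre utljt benzi pprqz
Hunk 6: at line 4 remove [snsa,bhre,utljt] add [xqsc,elkch,ozfiq] -> 10 lines: anerc irinn tmhsa xava uevr xqsc elkch ozfiq benzi pprqz
Hunk 7: at line 5 remove [elkch,ozfiq] add [tpblu,xsx] -> 10 lines: anerc irinn tmhsa xava uevr xqsc tpblu xsx benzi pprqz
Final line count: 10

Answer: 10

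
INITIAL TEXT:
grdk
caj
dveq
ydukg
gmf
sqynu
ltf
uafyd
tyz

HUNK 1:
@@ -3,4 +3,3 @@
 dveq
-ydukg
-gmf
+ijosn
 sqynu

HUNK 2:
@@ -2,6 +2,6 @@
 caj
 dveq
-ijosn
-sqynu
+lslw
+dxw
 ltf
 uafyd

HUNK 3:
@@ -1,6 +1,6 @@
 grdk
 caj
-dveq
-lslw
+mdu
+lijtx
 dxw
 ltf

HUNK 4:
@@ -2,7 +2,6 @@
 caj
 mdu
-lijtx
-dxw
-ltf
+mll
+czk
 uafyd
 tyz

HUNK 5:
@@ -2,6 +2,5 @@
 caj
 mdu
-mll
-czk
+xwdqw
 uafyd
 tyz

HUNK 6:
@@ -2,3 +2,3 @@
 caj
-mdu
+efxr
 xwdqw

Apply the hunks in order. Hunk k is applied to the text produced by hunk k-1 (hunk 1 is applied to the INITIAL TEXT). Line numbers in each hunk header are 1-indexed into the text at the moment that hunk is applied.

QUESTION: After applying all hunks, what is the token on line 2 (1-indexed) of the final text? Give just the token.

Hunk 1: at line 3 remove [ydukg,gmf] add [ijosn] -> 8 lines: grdk caj dveq ijosn sqynu ltf uafyd tyz
Hunk 2: at line 2 remove [ijosn,sqynu] add [lslw,dxw] -> 8 lines: grdk caj dveq lslw dxw ltf uafyd tyz
Hunk 3: at line 1 remove [dveq,lslw] add [mdu,lijtx] -> 8 lines: grdk caj mdu lijtx dxw ltf uafyd tyz
Hunk 4: at line 2 remove [lijtx,dxw,ltf] add [mll,czk] -> 7 lines: grdk caj mdu mll czk uafyd tyz
Hunk 5: at line 2 remove [mll,czk] add [xwdqw] -> 6 lines: grdk caj mdu xwdqw uafyd tyz
Hunk 6: at line 2 remove [mdu] add [efxr] -> 6 lines: grdk caj efxr xwdqw uafyd tyz
Final line 2: caj

Answer: caj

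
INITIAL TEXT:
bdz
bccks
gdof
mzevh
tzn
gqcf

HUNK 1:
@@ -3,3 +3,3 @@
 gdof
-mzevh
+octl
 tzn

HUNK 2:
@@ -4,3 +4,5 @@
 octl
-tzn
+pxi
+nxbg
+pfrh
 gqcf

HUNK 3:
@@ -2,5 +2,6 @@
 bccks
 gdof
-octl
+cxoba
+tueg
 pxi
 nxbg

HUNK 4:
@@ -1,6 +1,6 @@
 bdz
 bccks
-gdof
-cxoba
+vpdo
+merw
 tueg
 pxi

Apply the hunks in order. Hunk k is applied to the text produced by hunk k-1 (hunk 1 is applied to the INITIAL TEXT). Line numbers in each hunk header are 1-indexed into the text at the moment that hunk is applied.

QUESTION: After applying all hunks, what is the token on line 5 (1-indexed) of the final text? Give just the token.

Answer: tueg

Derivation:
Hunk 1: at line 3 remove [mzevh] add [octl] -> 6 lines: bdz bccks gdof octl tzn gqcf
Hunk 2: at line 4 remove [tzn] add [pxi,nxbg,pfrh] -> 8 lines: bdz bccks gdof octl pxi nxbg pfrh gqcf
Hunk 3: at line 2 remove [octl] add [cxoba,tueg] -> 9 lines: bdz bccks gdof cxoba tueg pxi nxbg pfrh gqcf
Hunk 4: at line 1 remove [gdof,cxoba] add [vpdo,merw] -> 9 lines: bdz bccks vpdo merw tueg pxi nxbg pfrh gqcf
Final line 5: tueg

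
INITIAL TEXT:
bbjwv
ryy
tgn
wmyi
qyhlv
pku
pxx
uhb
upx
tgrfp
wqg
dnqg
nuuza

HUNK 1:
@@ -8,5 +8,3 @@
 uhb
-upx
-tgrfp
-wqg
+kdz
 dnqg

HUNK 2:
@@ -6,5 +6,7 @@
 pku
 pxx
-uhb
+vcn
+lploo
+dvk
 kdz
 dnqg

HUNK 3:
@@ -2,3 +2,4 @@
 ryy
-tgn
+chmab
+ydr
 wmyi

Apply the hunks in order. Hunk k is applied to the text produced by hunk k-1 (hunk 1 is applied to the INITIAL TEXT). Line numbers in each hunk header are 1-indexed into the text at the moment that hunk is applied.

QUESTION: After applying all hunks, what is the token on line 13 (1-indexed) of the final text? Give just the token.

Hunk 1: at line 8 remove [upx,tgrfp,wqg] add [kdz] -> 11 lines: bbjwv ryy tgn wmyi qyhlv pku pxx uhb kdz dnqg nuuza
Hunk 2: at line 6 remove [uhb] add [vcn,lploo,dvk] -> 13 lines: bbjwv ryy tgn wmyi qyhlv pku pxx vcn lploo dvk kdz dnqg nuuza
Hunk 3: at line 2 remove [tgn] add [chmab,ydr] -> 14 lines: bbjwv ryy chmab ydr wmyi qyhlv pku pxx vcn lploo dvk kdz dnqg nuuza
Final line 13: dnqg

Answer: dnqg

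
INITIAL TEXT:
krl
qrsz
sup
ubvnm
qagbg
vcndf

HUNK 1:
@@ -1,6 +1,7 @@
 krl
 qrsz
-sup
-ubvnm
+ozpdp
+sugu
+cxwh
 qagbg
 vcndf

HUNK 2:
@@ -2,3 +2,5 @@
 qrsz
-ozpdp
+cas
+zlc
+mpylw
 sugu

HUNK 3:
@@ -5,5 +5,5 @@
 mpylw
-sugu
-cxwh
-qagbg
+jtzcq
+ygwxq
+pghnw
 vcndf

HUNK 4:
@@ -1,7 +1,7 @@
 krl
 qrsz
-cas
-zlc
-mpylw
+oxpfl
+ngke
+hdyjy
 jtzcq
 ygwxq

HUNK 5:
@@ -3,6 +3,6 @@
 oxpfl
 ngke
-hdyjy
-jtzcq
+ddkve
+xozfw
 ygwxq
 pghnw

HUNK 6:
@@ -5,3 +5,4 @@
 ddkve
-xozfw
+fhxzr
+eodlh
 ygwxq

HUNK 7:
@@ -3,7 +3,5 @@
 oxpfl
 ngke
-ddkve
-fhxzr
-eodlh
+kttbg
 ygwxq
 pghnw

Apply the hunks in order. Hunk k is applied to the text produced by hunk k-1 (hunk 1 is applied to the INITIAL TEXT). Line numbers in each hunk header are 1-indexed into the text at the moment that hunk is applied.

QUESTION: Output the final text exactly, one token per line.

Hunk 1: at line 1 remove [sup,ubvnm] add [ozpdp,sugu,cxwh] -> 7 lines: krl qrsz ozpdp sugu cxwh qagbg vcndf
Hunk 2: at line 2 remove [ozpdp] add [cas,zlc,mpylw] -> 9 lines: krl qrsz cas zlc mpylw sugu cxwh qagbg vcndf
Hunk 3: at line 5 remove [sugu,cxwh,qagbg] add [jtzcq,ygwxq,pghnw] -> 9 lines: krl qrsz cas zlc mpylw jtzcq ygwxq pghnw vcndf
Hunk 4: at line 1 remove [cas,zlc,mpylw] add [oxpfl,ngke,hdyjy] -> 9 lines: krl qrsz oxpfl ngke hdyjy jtzcq ygwxq pghnw vcndf
Hunk 5: at line 3 remove [hdyjy,jtzcq] add [ddkve,xozfw] -> 9 lines: krl qrsz oxpfl ngke ddkve xozfw ygwxq pghnw vcndf
Hunk 6: at line 5 remove [xozfw] add [fhxzr,eodlh] -> 10 lines: krl qrsz oxpfl ngke ddkve fhxzr eodlh ygwxq pghnw vcndf
Hunk 7: at line 3 remove [ddkve,fhxzr,eodlh] add [kttbg] -> 8 lines: krl qrsz oxpfl ngke kttbg ygwxq pghnw vcndf

Answer: krl
qrsz
oxpfl
ngke
kttbg
ygwxq
pghnw
vcndf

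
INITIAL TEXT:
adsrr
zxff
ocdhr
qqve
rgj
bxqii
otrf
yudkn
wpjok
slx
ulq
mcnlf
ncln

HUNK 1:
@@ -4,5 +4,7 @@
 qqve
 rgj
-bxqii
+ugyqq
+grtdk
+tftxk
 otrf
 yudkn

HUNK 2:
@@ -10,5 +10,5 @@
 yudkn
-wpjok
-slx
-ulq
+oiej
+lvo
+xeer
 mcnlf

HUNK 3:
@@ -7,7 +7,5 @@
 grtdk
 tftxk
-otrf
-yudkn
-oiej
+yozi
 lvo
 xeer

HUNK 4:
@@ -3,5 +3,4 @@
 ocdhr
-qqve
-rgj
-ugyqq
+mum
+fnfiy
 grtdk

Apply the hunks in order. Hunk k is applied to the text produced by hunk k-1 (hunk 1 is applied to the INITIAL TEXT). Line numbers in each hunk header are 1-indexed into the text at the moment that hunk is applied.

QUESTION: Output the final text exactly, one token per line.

Answer: adsrr
zxff
ocdhr
mum
fnfiy
grtdk
tftxk
yozi
lvo
xeer
mcnlf
ncln

Derivation:
Hunk 1: at line 4 remove [bxqii] add [ugyqq,grtdk,tftxk] -> 15 lines: adsrr zxff ocdhr qqve rgj ugyqq grtdk tftxk otrf yudkn wpjok slx ulq mcnlf ncln
Hunk 2: at line 10 remove [wpjok,slx,ulq] add [oiej,lvo,xeer] -> 15 lines: adsrr zxff ocdhr qqve rgj ugyqq grtdk tftxk otrf yudkn oiej lvo xeer mcnlf ncln
Hunk 3: at line 7 remove [otrf,yudkn,oiej] add [yozi] -> 13 lines: adsrr zxff ocdhr qqve rgj ugyqq grtdk tftxk yozi lvo xeer mcnlf ncln
Hunk 4: at line 3 remove [qqve,rgj,ugyqq] add [mum,fnfiy] -> 12 lines: adsrr zxff ocdhr mum fnfiy grtdk tftxk yozi lvo xeer mcnlf ncln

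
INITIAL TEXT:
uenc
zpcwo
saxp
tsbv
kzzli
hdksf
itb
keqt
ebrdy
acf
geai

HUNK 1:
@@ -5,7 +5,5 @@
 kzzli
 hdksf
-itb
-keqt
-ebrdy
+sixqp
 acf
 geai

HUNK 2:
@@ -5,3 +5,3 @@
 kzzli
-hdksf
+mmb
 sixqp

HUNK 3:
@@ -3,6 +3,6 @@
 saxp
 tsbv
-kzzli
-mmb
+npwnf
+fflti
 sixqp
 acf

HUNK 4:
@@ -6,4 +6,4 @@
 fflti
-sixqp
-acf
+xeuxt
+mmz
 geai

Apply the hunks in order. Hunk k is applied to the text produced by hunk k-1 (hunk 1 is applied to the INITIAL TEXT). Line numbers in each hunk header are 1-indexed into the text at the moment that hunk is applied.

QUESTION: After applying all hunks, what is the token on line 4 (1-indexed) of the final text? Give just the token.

Answer: tsbv

Derivation:
Hunk 1: at line 5 remove [itb,keqt,ebrdy] add [sixqp] -> 9 lines: uenc zpcwo saxp tsbv kzzli hdksf sixqp acf geai
Hunk 2: at line 5 remove [hdksf] add [mmb] -> 9 lines: uenc zpcwo saxp tsbv kzzli mmb sixqp acf geai
Hunk 3: at line 3 remove [kzzli,mmb] add [npwnf,fflti] -> 9 lines: uenc zpcwo saxp tsbv npwnf fflti sixqp acf geai
Hunk 4: at line 6 remove [sixqp,acf] add [xeuxt,mmz] -> 9 lines: uenc zpcwo saxp tsbv npwnf fflti xeuxt mmz geai
Final line 4: tsbv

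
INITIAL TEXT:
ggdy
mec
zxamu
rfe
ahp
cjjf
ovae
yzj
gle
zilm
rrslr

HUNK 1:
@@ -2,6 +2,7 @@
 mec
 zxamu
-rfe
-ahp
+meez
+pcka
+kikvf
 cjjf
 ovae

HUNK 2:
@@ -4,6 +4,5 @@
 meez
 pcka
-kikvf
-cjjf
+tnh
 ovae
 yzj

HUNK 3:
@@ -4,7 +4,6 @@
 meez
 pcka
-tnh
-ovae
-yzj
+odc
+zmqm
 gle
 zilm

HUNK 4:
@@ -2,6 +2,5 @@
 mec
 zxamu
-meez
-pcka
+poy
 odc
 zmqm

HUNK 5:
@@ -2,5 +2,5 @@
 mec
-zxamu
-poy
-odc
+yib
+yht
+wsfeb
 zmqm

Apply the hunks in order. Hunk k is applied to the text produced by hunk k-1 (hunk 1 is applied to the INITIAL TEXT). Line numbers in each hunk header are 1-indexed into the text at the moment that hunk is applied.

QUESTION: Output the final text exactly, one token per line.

Hunk 1: at line 2 remove [rfe,ahp] add [meez,pcka,kikvf] -> 12 lines: ggdy mec zxamu meez pcka kikvf cjjf ovae yzj gle zilm rrslr
Hunk 2: at line 4 remove [kikvf,cjjf] add [tnh] -> 11 lines: ggdy mec zxamu meez pcka tnh ovae yzj gle zilm rrslr
Hunk 3: at line 4 remove [tnh,ovae,yzj] add [odc,zmqm] -> 10 lines: ggdy mec zxamu meez pcka odc zmqm gle zilm rrslr
Hunk 4: at line 2 remove [meez,pcka] add [poy] -> 9 lines: ggdy mec zxamu poy odc zmqm gle zilm rrslr
Hunk 5: at line 2 remove [zxamu,poy,odc] add [yib,yht,wsfeb] -> 9 lines: ggdy mec yib yht wsfeb zmqm gle zilm rrslr

Answer: ggdy
mec
yib
yht
wsfeb
zmqm
gle
zilm
rrslr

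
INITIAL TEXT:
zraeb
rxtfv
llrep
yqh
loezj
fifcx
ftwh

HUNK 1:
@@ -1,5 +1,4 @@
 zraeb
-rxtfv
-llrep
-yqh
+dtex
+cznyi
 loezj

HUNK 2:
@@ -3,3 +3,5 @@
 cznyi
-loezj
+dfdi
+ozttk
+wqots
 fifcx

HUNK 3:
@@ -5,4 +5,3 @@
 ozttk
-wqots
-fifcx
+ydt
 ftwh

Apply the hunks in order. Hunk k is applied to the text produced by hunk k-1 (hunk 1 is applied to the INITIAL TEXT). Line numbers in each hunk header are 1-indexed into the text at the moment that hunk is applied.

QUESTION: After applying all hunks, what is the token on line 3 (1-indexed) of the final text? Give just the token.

Answer: cznyi

Derivation:
Hunk 1: at line 1 remove [rxtfv,llrep,yqh] add [dtex,cznyi] -> 6 lines: zraeb dtex cznyi loezj fifcx ftwh
Hunk 2: at line 3 remove [loezj] add [dfdi,ozttk,wqots] -> 8 lines: zraeb dtex cznyi dfdi ozttk wqots fifcx ftwh
Hunk 3: at line 5 remove [wqots,fifcx] add [ydt] -> 7 lines: zraeb dtex cznyi dfdi ozttk ydt ftwh
Final line 3: cznyi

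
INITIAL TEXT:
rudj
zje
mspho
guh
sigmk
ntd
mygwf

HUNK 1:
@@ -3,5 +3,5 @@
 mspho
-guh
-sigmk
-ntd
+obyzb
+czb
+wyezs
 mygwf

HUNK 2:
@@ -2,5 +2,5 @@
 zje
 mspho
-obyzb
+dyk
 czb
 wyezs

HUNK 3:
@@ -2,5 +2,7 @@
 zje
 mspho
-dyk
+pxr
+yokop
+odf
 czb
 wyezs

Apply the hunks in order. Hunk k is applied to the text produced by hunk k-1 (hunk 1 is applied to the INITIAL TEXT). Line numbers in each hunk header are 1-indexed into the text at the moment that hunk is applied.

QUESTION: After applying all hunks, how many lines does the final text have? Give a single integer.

Answer: 9

Derivation:
Hunk 1: at line 3 remove [guh,sigmk,ntd] add [obyzb,czb,wyezs] -> 7 lines: rudj zje mspho obyzb czb wyezs mygwf
Hunk 2: at line 2 remove [obyzb] add [dyk] -> 7 lines: rudj zje mspho dyk czb wyezs mygwf
Hunk 3: at line 2 remove [dyk] add [pxr,yokop,odf] -> 9 lines: rudj zje mspho pxr yokop odf czb wyezs mygwf
Final line count: 9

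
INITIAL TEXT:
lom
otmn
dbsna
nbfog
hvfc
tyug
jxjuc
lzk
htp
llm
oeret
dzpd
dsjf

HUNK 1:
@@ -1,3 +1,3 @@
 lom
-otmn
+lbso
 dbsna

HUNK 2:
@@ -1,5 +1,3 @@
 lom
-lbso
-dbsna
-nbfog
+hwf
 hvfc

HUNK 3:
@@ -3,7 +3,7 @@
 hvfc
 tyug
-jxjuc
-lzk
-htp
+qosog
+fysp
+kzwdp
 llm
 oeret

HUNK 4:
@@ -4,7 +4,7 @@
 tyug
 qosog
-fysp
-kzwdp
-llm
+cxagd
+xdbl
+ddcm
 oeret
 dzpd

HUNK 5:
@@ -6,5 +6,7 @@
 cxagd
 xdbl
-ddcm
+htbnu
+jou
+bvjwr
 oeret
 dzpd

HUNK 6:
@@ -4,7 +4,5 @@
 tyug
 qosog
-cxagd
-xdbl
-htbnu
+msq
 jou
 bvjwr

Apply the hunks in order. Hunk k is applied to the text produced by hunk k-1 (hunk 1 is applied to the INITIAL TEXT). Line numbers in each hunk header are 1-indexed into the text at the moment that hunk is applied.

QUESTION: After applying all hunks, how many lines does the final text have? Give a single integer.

Answer: 11

Derivation:
Hunk 1: at line 1 remove [otmn] add [lbso] -> 13 lines: lom lbso dbsna nbfog hvfc tyug jxjuc lzk htp llm oeret dzpd dsjf
Hunk 2: at line 1 remove [lbso,dbsna,nbfog] add [hwf] -> 11 lines: lom hwf hvfc tyug jxjuc lzk htp llm oeret dzpd dsjf
Hunk 3: at line 3 remove [jxjuc,lzk,htp] add [qosog,fysp,kzwdp] -> 11 lines: lom hwf hvfc tyug qosog fysp kzwdp llm oeret dzpd dsjf
Hunk 4: at line 4 remove [fysp,kzwdp,llm] add [cxagd,xdbl,ddcm] -> 11 lines: lom hwf hvfc tyug qosog cxagd xdbl ddcm oeret dzpd dsjf
Hunk 5: at line 6 remove [ddcm] add [htbnu,jou,bvjwr] -> 13 lines: lom hwf hvfc tyug qosog cxagd xdbl htbnu jou bvjwr oeret dzpd dsjf
Hunk 6: at line 4 remove [cxagd,xdbl,htbnu] add [msq] -> 11 lines: lom hwf hvfc tyug qosog msq jou bvjwr oeret dzpd dsjf
Final line count: 11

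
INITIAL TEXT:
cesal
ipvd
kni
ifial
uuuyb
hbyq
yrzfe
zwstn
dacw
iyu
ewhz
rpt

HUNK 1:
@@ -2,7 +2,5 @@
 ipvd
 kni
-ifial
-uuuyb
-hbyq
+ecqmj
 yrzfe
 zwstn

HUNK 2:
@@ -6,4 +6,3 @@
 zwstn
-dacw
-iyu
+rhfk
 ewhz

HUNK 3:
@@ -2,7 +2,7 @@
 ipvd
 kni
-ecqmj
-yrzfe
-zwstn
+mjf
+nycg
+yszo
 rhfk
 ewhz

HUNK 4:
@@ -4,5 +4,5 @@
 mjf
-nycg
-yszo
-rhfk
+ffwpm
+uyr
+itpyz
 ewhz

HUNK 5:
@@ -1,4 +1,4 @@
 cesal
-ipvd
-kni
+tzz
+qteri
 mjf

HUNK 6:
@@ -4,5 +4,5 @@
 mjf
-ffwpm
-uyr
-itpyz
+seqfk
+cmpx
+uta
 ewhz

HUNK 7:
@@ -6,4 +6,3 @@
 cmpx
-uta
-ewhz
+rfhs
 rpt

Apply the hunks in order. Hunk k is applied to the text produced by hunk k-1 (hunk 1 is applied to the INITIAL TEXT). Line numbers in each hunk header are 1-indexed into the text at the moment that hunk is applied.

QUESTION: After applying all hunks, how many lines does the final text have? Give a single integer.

Answer: 8

Derivation:
Hunk 1: at line 2 remove [ifial,uuuyb,hbyq] add [ecqmj] -> 10 lines: cesal ipvd kni ecqmj yrzfe zwstn dacw iyu ewhz rpt
Hunk 2: at line 6 remove [dacw,iyu] add [rhfk] -> 9 lines: cesal ipvd kni ecqmj yrzfe zwstn rhfk ewhz rpt
Hunk 3: at line 2 remove [ecqmj,yrzfe,zwstn] add [mjf,nycg,yszo] -> 9 lines: cesal ipvd kni mjf nycg yszo rhfk ewhz rpt
Hunk 4: at line 4 remove [nycg,yszo,rhfk] add [ffwpm,uyr,itpyz] -> 9 lines: cesal ipvd kni mjf ffwpm uyr itpyz ewhz rpt
Hunk 5: at line 1 remove [ipvd,kni] add [tzz,qteri] -> 9 lines: cesal tzz qteri mjf ffwpm uyr itpyz ewhz rpt
Hunk 6: at line 4 remove [ffwpm,uyr,itpyz] add [seqfk,cmpx,uta] -> 9 lines: cesal tzz qteri mjf seqfk cmpx uta ewhz rpt
Hunk 7: at line 6 remove [uta,ewhz] add [rfhs] -> 8 lines: cesal tzz qteri mjf seqfk cmpx rfhs rpt
Final line count: 8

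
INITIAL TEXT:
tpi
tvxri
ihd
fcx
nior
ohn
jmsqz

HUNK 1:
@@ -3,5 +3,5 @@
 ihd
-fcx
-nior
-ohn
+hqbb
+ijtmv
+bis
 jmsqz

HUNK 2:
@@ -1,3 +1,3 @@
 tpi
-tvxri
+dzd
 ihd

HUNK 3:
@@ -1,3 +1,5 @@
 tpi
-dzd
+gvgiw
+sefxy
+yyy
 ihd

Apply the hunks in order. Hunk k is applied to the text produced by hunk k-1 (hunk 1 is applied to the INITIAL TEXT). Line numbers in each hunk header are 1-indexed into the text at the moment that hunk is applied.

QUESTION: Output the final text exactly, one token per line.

Answer: tpi
gvgiw
sefxy
yyy
ihd
hqbb
ijtmv
bis
jmsqz

Derivation:
Hunk 1: at line 3 remove [fcx,nior,ohn] add [hqbb,ijtmv,bis] -> 7 lines: tpi tvxri ihd hqbb ijtmv bis jmsqz
Hunk 2: at line 1 remove [tvxri] add [dzd] -> 7 lines: tpi dzd ihd hqbb ijtmv bis jmsqz
Hunk 3: at line 1 remove [dzd] add [gvgiw,sefxy,yyy] -> 9 lines: tpi gvgiw sefxy yyy ihd hqbb ijtmv bis jmsqz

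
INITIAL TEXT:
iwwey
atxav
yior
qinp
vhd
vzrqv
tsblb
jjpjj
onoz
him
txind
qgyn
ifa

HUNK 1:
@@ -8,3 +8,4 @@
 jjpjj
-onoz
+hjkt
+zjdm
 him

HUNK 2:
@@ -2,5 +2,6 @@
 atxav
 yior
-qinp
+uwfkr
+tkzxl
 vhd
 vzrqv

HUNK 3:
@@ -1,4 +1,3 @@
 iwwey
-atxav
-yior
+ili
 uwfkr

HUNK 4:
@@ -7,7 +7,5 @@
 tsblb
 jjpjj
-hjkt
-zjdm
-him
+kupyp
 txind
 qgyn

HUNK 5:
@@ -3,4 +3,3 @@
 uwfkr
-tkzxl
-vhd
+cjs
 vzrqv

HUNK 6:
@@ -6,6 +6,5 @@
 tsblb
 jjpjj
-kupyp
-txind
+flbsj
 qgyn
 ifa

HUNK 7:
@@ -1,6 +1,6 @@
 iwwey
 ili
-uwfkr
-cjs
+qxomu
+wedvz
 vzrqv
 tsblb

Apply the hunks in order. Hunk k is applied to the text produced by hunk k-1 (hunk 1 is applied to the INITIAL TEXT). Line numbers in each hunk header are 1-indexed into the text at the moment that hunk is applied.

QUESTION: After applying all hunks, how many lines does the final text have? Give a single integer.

Answer: 10

Derivation:
Hunk 1: at line 8 remove [onoz] add [hjkt,zjdm] -> 14 lines: iwwey atxav yior qinp vhd vzrqv tsblb jjpjj hjkt zjdm him txind qgyn ifa
Hunk 2: at line 2 remove [qinp] add [uwfkr,tkzxl] -> 15 lines: iwwey atxav yior uwfkr tkzxl vhd vzrqv tsblb jjpjj hjkt zjdm him txind qgyn ifa
Hunk 3: at line 1 remove [atxav,yior] add [ili] -> 14 lines: iwwey ili uwfkr tkzxl vhd vzrqv tsblb jjpjj hjkt zjdm him txind qgyn ifa
Hunk 4: at line 7 remove [hjkt,zjdm,him] add [kupyp] -> 12 lines: iwwey ili uwfkr tkzxl vhd vzrqv tsblb jjpjj kupyp txind qgyn ifa
Hunk 5: at line 3 remove [tkzxl,vhd] add [cjs] -> 11 lines: iwwey ili uwfkr cjs vzrqv tsblb jjpjj kupyp txind qgyn ifa
Hunk 6: at line 6 remove [kupyp,txind] add [flbsj] -> 10 lines: iwwey ili uwfkr cjs vzrqv tsblb jjpjj flbsj qgyn ifa
Hunk 7: at line 1 remove [uwfkr,cjs] add [qxomu,wedvz] -> 10 lines: iwwey ili qxomu wedvz vzrqv tsblb jjpjj flbsj qgyn ifa
Final line count: 10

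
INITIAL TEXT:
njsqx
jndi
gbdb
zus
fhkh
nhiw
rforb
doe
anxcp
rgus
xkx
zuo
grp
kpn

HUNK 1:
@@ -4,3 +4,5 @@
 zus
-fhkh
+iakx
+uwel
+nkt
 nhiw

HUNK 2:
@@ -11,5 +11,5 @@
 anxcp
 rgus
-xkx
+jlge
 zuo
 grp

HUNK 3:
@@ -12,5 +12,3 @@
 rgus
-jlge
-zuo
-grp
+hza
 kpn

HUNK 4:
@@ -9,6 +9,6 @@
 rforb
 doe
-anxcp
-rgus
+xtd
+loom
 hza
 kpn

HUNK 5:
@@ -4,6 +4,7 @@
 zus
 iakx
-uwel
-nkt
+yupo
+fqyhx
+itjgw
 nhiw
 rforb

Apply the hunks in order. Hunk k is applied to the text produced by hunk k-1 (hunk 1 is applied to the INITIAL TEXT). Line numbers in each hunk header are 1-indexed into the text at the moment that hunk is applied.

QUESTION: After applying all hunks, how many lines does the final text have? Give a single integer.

Answer: 15

Derivation:
Hunk 1: at line 4 remove [fhkh] add [iakx,uwel,nkt] -> 16 lines: njsqx jndi gbdb zus iakx uwel nkt nhiw rforb doe anxcp rgus xkx zuo grp kpn
Hunk 2: at line 11 remove [xkx] add [jlge] -> 16 lines: njsqx jndi gbdb zus iakx uwel nkt nhiw rforb doe anxcp rgus jlge zuo grp kpn
Hunk 3: at line 12 remove [jlge,zuo,grp] add [hza] -> 14 lines: njsqx jndi gbdb zus iakx uwel nkt nhiw rforb doe anxcp rgus hza kpn
Hunk 4: at line 9 remove [anxcp,rgus] add [xtd,loom] -> 14 lines: njsqx jndi gbdb zus iakx uwel nkt nhiw rforb doe xtd loom hza kpn
Hunk 5: at line 4 remove [uwel,nkt] add [yupo,fqyhx,itjgw] -> 15 lines: njsqx jndi gbdb zus iakx yupo fqyhx itjgw nhiw rforb doe xtd loom hza kpn
Final line count: 15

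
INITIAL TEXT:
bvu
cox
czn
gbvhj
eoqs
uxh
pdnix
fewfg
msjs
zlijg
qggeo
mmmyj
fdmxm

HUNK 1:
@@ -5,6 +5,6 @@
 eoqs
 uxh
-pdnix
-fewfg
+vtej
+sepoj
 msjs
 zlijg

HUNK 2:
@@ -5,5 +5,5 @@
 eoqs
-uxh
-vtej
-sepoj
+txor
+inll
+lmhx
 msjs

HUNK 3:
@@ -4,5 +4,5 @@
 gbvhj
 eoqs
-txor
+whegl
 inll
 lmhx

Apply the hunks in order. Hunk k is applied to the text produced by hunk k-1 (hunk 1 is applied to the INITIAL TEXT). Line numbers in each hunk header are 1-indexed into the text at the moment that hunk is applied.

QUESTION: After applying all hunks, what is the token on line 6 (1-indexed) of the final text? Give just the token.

Hunk 1: at line 5 remove [pdnix,fewfg] add [vtej,sepoj] -> 13 lines: bvu cox czn gbvhj eoqs uxh vtej sepoj msjs zlijg qggeo mmmyj fdmxm
Hunk 2: at line 5 remove [uxh,vtej,sepoj] add [txor,inll,lmhx] -> 13 lines: bvu cox czn gbvhj eoqs txor inll lmhx msjs zlijg qggeo mmmyj fdmxm
Hunk 3: at line 4 remove [txor] add [whegl] -> 13 lines: bvu cox czn gbvhj eoqs whegl inll lmhx msjs zlijg qggeo mmmyj fdmxm
Final line 6: whegl

Answer: whegl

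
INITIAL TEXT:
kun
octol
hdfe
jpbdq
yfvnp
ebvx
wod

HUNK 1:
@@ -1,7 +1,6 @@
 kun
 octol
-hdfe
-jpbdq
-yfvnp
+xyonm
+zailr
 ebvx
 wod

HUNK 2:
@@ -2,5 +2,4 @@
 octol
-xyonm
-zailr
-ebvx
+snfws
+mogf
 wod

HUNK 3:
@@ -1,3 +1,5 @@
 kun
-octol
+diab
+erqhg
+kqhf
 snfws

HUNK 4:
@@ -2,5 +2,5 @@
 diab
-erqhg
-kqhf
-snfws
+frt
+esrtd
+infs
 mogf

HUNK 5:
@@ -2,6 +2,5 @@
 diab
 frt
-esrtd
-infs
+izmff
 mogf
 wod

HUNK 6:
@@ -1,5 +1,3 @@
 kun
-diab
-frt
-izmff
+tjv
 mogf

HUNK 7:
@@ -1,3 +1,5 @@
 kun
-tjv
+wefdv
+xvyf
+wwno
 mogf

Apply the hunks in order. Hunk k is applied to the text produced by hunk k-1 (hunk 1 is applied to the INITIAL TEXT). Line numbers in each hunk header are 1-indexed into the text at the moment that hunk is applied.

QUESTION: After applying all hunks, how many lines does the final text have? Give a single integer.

Hunk 1: at line 1 remove [hdfe,jpbdq,yfvnp] add [xyonm,zailr] -> 6 lines: kun octol xyonm zailr ebvx wod
Hunk 2: at line 2 remove [xyonm,zailr,ebvx] add [snfws,mogf] -> 5 lines: kun octol snfws mogf wod
Hunk 3: at line 1 remove [octol] add [diab,erqhg,kqhf] -> 7 lines: kun diab erqhg kqhf snfws mogf wod
Hunk 4: at line 2 remove [erqhg,kqhf,snfws] add [frt,esrtd,infs] -> 7 lines: kun diab frt esrtd infs mogf wod
Hunk 5: at line 2 remove [esrtd,infs] add [izmff] -> 6 lines: kun diab frt izmff mogf wod
Hunk 6: at line 1 remove [diab,frt,izmff] add [tjv] -> 4 lines: kun tjv mogf wod
Hunk 7: at line 1 remove [tjv] add [wefdv,xvyf,wwno] -> 6 lines: kun wefdv xvyf wwno mogf wod
Final line count: 6

Answer: 6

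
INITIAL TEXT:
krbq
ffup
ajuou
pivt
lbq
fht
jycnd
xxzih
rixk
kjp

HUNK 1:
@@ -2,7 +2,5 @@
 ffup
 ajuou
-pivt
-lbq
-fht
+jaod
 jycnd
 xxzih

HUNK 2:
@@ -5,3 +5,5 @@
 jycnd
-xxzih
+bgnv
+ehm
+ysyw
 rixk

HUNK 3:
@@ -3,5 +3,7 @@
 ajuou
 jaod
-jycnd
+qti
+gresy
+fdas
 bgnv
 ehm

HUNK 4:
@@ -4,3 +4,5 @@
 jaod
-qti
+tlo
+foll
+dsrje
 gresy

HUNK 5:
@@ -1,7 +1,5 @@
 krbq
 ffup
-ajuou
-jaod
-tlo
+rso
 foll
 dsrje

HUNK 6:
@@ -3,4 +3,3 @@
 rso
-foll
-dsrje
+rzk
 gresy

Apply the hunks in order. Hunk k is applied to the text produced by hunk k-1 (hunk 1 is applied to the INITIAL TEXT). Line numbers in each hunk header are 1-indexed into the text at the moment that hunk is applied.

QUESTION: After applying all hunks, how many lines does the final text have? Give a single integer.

Hunk 1: at line 2 remove [pivt,lbq,fht] add [jaod] -> 8 lines: krbq ffup ajuou jaod jycnd xxzih rixk kjp
Hunk 2: at line 5 remove [xxzih] add [bgnv,ehm,ysyw] -> 10 lines: krbq ffup ajuou jaod jycnd bgnv ehm ysyw rixk kjp
Hunk 3: at line 3 remove [jycnd] add [qti,gresy,fdas] -> 12 lines: krbq ffup ajuou jaod qti gresy fdas bgnv ehm ysyw rixk kjp
Hunk 4: at line 4 remove [qti] add [tlo,foll,dsrje] -> 14 lines: krbq ffup ajuou jaod tlo foll dsrje gresy fdas bgnv ehm ysyw rixk kjp
Hunk 5: at line 1 remove [ajuou,jaod,tlo] add [rso] -> 12 lines: krbq ffup rso foll dsrje gresy fdas bgnv ehm ysyw rixk kjp
Hunk 6: at line 3 remove [foll,dsrje] add [rzk] -> 11 lines: krbq ffup rso rzk gresy fdas bgnv ehm ysyw rixk kjp
Final line count: 11

Answer: 11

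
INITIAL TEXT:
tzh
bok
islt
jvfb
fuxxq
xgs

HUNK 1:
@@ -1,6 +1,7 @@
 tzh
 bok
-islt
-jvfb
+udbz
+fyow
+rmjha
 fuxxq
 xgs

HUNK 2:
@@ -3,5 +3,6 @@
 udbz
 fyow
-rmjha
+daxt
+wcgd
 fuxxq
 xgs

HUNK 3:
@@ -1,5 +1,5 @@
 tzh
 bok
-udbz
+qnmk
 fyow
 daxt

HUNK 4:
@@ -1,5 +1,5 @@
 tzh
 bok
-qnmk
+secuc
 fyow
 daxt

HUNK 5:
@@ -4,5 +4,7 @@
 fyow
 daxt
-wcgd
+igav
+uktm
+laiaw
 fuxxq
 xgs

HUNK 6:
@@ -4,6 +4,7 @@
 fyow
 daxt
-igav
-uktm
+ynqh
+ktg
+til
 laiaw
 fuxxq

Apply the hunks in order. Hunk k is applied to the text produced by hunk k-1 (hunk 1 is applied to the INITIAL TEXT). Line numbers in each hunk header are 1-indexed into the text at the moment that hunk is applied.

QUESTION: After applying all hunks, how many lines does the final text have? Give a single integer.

Answer: 11

Derivation:
Hunk 1: at line 1 remove [islt,jvfb] add [udbz,fyow,rmjha] -> 7 lines: tzh bok udbz fyow rmjha fuxxq xgs
Hunk 2: at line 3 remove [rmjha] add [daxt,wcgd] -> 8 lines: tzh bok udbz fyow daxt wcgd fuxxq xgs
Hunk 3: at line 1 remove [udbz] add [qnmk] -> 8 lines: tzh bok qnmk fyow daxt wcgd fuxxq xgs
Hunk 4: at line 1 remove [qnmk] add [secuc] -> 8 lines: tzh bok secuc fyow daxt wcgd fuxxq xgs
Hunk 5: at line 4 remove [wcgd] add [igav,uktm,laiaw] -> 10 lines: tzh bok secuc fyow daxt igav uktm laiaw fuxxq xgs
Hunk 6: at line 4 remove [igav,uktm] add [ynqh,ktg,til] -> 11 lines: tzh bok secuc fyow daxt ynqh ktg til laiaw fuxxq xgs
Final line count: 11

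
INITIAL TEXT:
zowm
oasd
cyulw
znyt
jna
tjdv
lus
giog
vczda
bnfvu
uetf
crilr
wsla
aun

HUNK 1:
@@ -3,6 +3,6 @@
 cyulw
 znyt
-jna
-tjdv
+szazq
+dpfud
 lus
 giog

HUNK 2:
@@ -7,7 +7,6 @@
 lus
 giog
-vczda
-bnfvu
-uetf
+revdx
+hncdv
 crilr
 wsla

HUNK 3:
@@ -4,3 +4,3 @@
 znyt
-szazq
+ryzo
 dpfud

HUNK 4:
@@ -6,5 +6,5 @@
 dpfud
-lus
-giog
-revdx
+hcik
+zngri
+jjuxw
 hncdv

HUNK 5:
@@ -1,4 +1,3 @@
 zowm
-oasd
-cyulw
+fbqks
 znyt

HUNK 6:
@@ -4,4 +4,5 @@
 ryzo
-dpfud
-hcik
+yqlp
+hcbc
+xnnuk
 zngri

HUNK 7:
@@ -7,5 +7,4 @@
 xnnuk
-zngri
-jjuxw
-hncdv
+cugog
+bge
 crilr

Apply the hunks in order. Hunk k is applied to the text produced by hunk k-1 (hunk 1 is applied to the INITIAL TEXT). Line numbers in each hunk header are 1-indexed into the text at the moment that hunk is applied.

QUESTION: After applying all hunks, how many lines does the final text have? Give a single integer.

Answer: 12

Derivation:
Hunk 1: at line 3 remove [jna,tjdv] add [szazq,dpfud] -> 14 lines: zowm oasd cyulw znyt szazq dpfud lus giog vczda bnfvu uetf crilr wsla aun
Hunk 2: at line 7 remove [vczda,bnfvu,uetf] add [revdx,hncdv] -> 13 lines: zowm oasd cyulw znyt szazq dpfud lus giog revdx hncdv crilr wsla aun
Hunk 3: at line 4 remove [szazq] add [ryzo] -> 13 lines: zowm oasd cyulw znyt ryzo dpfud lus giog revdx hncdv crilr wsla aun
Hunk 4: at line 6 remove [lus,giog,revdx] add [hcik,zngri,jjuxw] -> 13 lines: zowm oasd cyulw znyt ryzo dpfud hcik zngri jjuxw hncdv crilr wsla aun
Hunk 5: at line 1 remove [oasd,cyulw] add [fbqks] -> 12 lines: zowm fbqks znyt ryzo dpfud hcik zngri jjuxw hncdv crilr wsla aun
Hunk 6: at line 4 remove [dpfud,hcik] add [yqlp,hcbc,xnnuk] -> 13 lines: zowm fbqks znyt ryzo yqlp hcbc xnnuk zngri jjuxw hncdv crilr wsla aun
Hunk 7: at line 7 remove [zngri,jjuxw,hncdv] add [cugog,bge] -> 12 lines: zowm fbqks znyt ryzo yqlp hcbc xnnuk cugog bge crilr wsla aun
Final line count: 12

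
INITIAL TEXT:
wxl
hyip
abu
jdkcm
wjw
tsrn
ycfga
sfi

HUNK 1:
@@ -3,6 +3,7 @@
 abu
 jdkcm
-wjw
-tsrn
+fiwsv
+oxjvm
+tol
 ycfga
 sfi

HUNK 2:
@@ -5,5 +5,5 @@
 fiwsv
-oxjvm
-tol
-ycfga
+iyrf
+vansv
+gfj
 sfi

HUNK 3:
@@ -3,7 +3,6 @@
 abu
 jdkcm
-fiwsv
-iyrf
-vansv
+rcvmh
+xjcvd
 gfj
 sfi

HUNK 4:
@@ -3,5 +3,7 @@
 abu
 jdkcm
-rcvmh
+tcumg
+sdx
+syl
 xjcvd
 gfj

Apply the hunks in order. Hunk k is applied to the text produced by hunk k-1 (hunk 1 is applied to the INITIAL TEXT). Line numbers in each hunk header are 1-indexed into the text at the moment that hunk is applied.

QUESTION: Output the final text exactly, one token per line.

Hunk 1: at line 3 remove [wjw,tsrn] add [fiwsv,oxjvm,tol] -> 9 lines: wxl hyip abu jdkcm fiwsv oxjvm tol ycfga sfi
Hunk 2: at line 5 remove [oxjvm,tol,ycfga] add [iyrf,vansv,gfj] -> 9 lines: wxl hyip abu jdkcm fiwsv iyrf vansv gfj sfi
Hunk 3: at line 3 remove [fiwsv,iyrf,vansv] add [rcvmh,xjcvd] -> 8 lines: wxl hyip abu jdkcm rcvmh xjcvd gfj sfi
Hunk 4: at line 3 remove [rcvmh] add [tcumg,sdx,syl] -> 10 lines: wxl hyip abu jdkcm tcumg sdx syl xjcvd gfj sfi

Answer: wxl
hyip
abu
jdkcm
tcumg
sdx
syl
xjcvd
gfj
sfi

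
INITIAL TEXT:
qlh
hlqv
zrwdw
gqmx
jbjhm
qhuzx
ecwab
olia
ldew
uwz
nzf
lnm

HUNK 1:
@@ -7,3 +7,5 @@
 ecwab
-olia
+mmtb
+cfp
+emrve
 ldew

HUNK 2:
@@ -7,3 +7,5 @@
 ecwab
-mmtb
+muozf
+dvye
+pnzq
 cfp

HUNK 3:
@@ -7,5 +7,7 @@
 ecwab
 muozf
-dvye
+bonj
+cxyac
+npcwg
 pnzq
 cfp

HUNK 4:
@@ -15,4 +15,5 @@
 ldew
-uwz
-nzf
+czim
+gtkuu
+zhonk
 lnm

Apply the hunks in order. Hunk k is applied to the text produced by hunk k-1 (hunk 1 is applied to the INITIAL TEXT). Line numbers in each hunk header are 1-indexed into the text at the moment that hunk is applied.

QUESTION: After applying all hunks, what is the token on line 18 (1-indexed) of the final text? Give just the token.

Hunk 1: at line 7 remove [olia] add [mmtb,cfp,emrve] -> 14 lines: qlh hlqv zrwdw gqmx jbjhm qhuzx ecwab mmtb cfp emrve ldew uwz nzf lnm
Hunk 2: at line 7 remove [mmtb] add [muozf,dvye,pnzq] -> 16 lines: qlh hlqv zrwdw gqmx jbjhm qhuzx ecwab muozf dvye pnzq cfp emrve ldew uwz nzf lnm
Hunk 3: at line 7 remove [dvye] add [bonj,cxyac,npcwg] -> 18 lines: qlh hlqv zrwdw gqmx jbjhm qhuzx ecwab muozf bonj cxyac npcwg pnzq cfp emrve ldew uwz nzf lnm
Hunk 4: at line 15 remove [uwz,nzf] add [czim,gtkuu,zhonk] -> 19 lines: qlh hlqv zrwdw gqmx jbjhm qhuzx ecwab muozf bonj cxyac npcwg pnzq cfp emrve ldew czim gtkuu zhonk lnm
Final line 18: zhonk

Answer: zhonk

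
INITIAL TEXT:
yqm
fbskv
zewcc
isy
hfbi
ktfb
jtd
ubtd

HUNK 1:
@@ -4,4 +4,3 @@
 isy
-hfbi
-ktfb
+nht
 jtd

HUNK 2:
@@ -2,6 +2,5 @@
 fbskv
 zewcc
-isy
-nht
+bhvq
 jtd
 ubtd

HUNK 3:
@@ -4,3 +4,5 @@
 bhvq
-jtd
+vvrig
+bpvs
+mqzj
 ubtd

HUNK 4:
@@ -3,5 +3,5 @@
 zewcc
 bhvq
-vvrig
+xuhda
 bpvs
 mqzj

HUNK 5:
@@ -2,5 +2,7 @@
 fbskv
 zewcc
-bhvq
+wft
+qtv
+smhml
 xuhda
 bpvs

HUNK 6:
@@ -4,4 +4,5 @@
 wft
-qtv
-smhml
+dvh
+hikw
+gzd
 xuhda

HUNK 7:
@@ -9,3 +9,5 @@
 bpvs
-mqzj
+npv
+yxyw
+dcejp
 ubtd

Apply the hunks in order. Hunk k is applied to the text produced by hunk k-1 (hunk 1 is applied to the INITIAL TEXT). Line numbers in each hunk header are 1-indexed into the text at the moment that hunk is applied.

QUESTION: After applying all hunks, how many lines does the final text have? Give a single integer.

Answer: 13

Derivation:
Hunk 1: at line 4 remove [hfbi,ktfb] add [nht] -> 7 lines: yqm fbskv zewcc isy nht jtd ubtd
Hunk 2: at line 2 remove [isy,nht] add [bhvq] -> 6 lines: yqm fbskv zewcc bhvq jtd ubtd
Hunk 3: at line 4 remove [jtd] add [vvrig,bpvs,mqzj] -> 8 lines: yqm fbskv zewcc bhvq vvrig bpvs mqzj ubtd
Hunk 4: at line 3 remove [vvrig] add [xuhda] -> 8 lines: yqm fbskv zewcc bhvq xuhda bpvs mqzj ubtd
Hunk 5: at line 2 remove [bhvq] add [wft,qtv,smhml] -> 10 lines: yqm fbskv zewcc wft qtv smhml xuhda bpvs mqzj ubtd
Hunk 6: at line 4 remove [qtv,smhml] add [dvh,hikw,gzd] -> 11 lines: yqm fbskv zewcc wft dvh hikw gzd xuhda bpvs mqzj ubtd
Hunk 7: at line 9 remove [mqzj] add [npv,yxyw,dcejp] -> 13 lines: yqm fbskv zewcc wft dvh hikw gzd xuhda bpvs npv yxyw dcejp ubtd
Final line count: 13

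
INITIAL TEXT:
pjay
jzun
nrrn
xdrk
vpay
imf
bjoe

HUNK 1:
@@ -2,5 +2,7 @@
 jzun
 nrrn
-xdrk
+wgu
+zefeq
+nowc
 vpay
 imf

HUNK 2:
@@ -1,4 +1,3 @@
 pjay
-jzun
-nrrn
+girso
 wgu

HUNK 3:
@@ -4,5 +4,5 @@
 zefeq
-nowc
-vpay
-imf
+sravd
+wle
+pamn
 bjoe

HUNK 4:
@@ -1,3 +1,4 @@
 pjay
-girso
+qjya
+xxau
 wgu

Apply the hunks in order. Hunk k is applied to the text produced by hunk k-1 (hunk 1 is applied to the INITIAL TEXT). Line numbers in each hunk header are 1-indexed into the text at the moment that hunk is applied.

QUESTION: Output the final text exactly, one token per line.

Hunk 1: at line 2 remove [xdrk] add [wgu,zefeq,nowc] -> 9 lines: pjay jzun nrrn wgu zefeq nowc vpay imf bjoe
Hunk 2: at line 1 remove [jzun,nrrn] add [girso] -> 8 lines: pjay girso wgu zefeq nowc vpay imf bjoe
Hunk 3: at line 4 remove [nowc,vpay,imf] add [sravd,wle,pamn] -> 8 lines: pjay girso wgu zefeq sravd wle pamn bjoe
Hunk 4: at line 1 remove [girso] add [qjya,xxau] -> 9 lines: pjay qjya xxau wgu zefeq sravd wle pamn bjoe

Answer: pjay
qjya
xxau
wgu
zefeq
sravd
wle
pamn
bjoe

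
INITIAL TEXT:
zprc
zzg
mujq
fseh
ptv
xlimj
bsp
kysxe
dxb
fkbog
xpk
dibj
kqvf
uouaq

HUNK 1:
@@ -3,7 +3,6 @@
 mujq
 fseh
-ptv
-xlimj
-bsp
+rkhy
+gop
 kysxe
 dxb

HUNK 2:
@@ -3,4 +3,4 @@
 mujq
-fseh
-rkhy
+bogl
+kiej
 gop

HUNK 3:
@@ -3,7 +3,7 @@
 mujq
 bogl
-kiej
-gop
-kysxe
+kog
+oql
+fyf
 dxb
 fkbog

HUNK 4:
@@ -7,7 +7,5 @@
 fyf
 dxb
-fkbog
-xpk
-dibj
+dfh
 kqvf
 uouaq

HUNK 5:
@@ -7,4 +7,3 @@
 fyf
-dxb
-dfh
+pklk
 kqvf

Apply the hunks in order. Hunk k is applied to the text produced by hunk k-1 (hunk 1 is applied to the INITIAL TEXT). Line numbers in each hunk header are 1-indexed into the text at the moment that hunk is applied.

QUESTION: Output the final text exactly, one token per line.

Hunk 1: at line 3 remove [ptv,xlimj,bsp] add [rkhy,gop] -> 13 lines: zprc zzg mujq fseh rkhy gop kysxe dxb fkbog xpk dibj kqvf uouaq
Hunk 2: at line 3 remove [fseh,rkhy] add [bogl,kiej] -> 13 lines: zprc zzg mujq bogl kiej gop kysxe dxb fkbog xpk dibj kqvf uouaq
Hunk 3: at line 3 remove [kiej,gop,kysxe] add [kog,oql,fyf] -> 13 lines: zprc zzg mujq bogl kog oql fyf dxb fkbog xpk dibj kqvf uouaq
Hunk 4: at line 7 remove [fkbog,xpk,dibj] add [dfh] -> 11 lines: zprc zzg mujq bogl kog oql fyf dxb dfh kqvf uouaq
Hunk 5: at line 7 remove [dxb,dfh] add [pklk] -> 10 lines: zprc zzg mujq bogl kog oql fyf pklk kqvf uouaq

Answer: zprc
zzg
mujq
bogl
kog
oql
fyf
pklk
kqvf
uouaq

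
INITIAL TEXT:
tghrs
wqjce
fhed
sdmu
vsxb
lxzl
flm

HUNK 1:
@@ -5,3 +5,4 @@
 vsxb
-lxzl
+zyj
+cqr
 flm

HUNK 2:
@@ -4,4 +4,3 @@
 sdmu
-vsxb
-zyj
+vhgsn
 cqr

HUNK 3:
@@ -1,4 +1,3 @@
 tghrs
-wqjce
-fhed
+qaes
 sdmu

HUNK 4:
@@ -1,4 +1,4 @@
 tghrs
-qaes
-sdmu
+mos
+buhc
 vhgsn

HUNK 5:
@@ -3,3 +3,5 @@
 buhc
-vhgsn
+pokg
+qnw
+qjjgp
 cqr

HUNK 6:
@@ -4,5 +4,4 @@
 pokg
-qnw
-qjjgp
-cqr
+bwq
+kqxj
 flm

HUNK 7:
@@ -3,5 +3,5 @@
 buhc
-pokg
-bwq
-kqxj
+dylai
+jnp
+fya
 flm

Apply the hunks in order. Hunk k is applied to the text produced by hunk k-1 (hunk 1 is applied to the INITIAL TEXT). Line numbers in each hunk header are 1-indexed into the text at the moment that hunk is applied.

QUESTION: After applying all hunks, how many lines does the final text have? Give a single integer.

Answer: 7

Derivation:
Hunk 1: at line 5 remove [lxzl] add [zyj,cqr] -> 8 lines: tghrs wqjce fhed sdmu vsxb zyj cqr flm
Hunk 2: at line 4 remove [vsxb,zyj] add [vhgsn] -> 7 lines: tghrs wqjce fhed sdmu vhgsn cqr flm
Hunk 3: at line 1 remove [wqjce,fhed] add [qaes] -> 6 lines: tghrs qaes sdmu vhgsn cqr flm
Hunk 4: at line 1 remove [qaes,sdmu] add [mos,buhc] -> 6 lines: tghrs mos buhc vhgsn cqr flm
Hunk 5: at line 3 remove [vhgsn] add [pokg,qnw,qjjgp] -> 8 lines: tghrs mos buhc pokg qnw qjjgp cqr flm
Hunk 6: at line 4 remove [qnw,qjjgp,cqr] add [bwq,kqxj] -> 7 lines: tghrs mos buhc pokg bwq kqxj flm
Hunk 7: at line 3 remove [pokg,bwq,kqxj] add [dylai,jnp,fya] -> 7 lines: tghrs mos buhc dylai jnp fya flm
Final line count: 7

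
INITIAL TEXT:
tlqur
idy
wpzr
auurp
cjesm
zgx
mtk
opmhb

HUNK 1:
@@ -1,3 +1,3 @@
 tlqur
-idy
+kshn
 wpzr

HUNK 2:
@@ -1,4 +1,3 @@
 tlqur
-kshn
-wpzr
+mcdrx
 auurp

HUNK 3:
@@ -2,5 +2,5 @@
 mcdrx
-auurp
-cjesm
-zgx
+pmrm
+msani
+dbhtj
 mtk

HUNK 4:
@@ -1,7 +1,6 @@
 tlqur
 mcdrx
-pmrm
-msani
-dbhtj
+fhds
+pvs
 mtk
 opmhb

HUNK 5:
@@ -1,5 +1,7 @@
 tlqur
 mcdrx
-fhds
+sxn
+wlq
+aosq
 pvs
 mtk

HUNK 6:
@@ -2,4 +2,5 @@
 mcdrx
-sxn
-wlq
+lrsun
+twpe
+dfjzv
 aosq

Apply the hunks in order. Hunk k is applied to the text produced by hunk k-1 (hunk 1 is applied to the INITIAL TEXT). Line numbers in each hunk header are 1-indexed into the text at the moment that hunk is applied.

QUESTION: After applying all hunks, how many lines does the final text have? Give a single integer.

Hunk 1: at line 1 remove [idy] add [kshn] -> 8 lines: tlqur kshn wpzr auurp cjesm zgx mtk opmhb
Hunk 2: at line 1 remove [kshn,wpzr] add [mcdrx] -> 7 lines: tlqur mcdrx auurp cjesm zgx mtk opmhb
Hunk 3: at line 2 remove [auurp,cjesm,zgx] add [pmrm,msani,dbhtj] -> 7 lines: tlqur mcdrx pmrm msani dbhtj mtk opmhb
Hunk 4: at line 1 remove [pmrm,msani,dbhtj] add [fhds,pvs] -> 6 lines: tlqur mcdrx fhds pvs mtk opmhb
Hunk 5: at line 1 remove [fhds] add [sxn,wlq,aosq] -> 8 lines: tlqur mcdrx sxn wlq aosq pvs mtk opmhb
Hunk 6: at line 2 remove [sxn,wlq] add [lrsun,twpe,dfjzv] -> 9 lines: tlqur mcdrx lrsun twpe dfjzv aosq pvs mtk opmhb
Final line count: 9

Answer: 9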